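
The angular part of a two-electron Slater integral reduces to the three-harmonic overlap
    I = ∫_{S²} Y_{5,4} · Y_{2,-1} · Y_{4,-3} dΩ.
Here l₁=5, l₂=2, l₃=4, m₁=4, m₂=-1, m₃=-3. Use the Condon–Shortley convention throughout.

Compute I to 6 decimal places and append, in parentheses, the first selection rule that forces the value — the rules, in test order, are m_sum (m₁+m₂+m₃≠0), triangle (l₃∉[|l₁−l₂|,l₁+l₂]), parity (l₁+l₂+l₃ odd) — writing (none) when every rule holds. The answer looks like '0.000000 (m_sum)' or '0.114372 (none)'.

Σlᵢ=11 odd — θ-integrand is odd under cosθ→−cosθ; I=0

0.000000 (parity)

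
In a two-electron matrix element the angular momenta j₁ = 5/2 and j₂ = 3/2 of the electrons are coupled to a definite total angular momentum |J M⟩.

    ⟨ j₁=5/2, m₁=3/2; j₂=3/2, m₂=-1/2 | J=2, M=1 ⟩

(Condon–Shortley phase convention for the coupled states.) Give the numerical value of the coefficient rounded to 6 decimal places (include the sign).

√[5·2!3!1!/7! · 4!1!1!2!3!1!] = √(24/7)
  +(−1)^0/∏(0,2,1,1,2,0)! = 1/4  (running 1/4)
  +(−1)^1/∏(1,1,0,0,3,1)! = -1/6  (running 1/12)
⟨..|..⟩ = √(24/7)·(1/12) = +0.154303

+√(1/42) ≈ +0.154303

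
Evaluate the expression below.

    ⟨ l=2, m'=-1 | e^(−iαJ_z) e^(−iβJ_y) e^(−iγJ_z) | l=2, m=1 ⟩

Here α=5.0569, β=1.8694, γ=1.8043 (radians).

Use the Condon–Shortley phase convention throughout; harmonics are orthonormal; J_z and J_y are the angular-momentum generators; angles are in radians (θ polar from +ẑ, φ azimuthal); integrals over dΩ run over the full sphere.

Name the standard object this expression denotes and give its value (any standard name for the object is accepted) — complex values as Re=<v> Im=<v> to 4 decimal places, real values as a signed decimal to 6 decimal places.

Wigner D-matrix element, Re=-0.2647 Im=-0.0295

This is a Wigner D-matrix element — the rotation-matrix element ⟨l m'| R(α,β,γ) |l m⟩ in the angular-momentum basis.
D^2_{-1,1}(5.0569,1.8694,1.8043) = e^{-i·-1·5.0569}·d^2_{-1,1}(1.8694)·e^{-i·1·1.8043}. Compute d first:
c=cos(1.869400/2)=0.594060, s=sin(1.869400/2)=0.804421; N=√[1·6·6·1]=6.000000
k: max(0,(1)−(-1))=2 … min(2+(1),2−(-1))=3
  k=2: (−1)^0·6.0000/(2)·0.5941^2·0.8044^2 = +0.685091
  k=3: (−1)^1·6.0000/(6)·0.5941^0·0.8044^4 = -0.418729
d^2_{-1,1}(1.8694) = +0.685091 -0.418729 = +0.266362
Phases: e^{-i·(-1)·5.0569}=+0.337736-0.941241i, e^{-i·(1)·1.8043}=-0.231388-0.972862i ⇒ D=-0.264722-0.029507i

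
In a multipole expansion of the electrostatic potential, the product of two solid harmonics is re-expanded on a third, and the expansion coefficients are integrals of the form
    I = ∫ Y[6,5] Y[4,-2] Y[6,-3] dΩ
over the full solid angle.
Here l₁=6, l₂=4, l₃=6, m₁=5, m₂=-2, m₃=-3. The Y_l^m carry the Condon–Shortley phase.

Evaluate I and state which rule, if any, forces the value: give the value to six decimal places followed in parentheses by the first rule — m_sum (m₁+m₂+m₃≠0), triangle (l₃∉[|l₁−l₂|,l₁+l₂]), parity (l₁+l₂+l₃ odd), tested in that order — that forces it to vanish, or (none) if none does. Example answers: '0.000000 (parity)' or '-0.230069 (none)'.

-0.147064 (none)

m-sum 0 ✓  L=16 even ✓  2≤6≤10 ✓
Π(2lᵢ+1) = 13×9×13 = 1521
triangle coeff Δ(6,4,6) = 1/15315300
Σ_t [0,4]: t=0:+1/829440 t=1:−1/25920 t=2:+1/9216 t=3:−1/25920 t=4:+1/829440 = 7/207360
(3j)²=28/2431 [(6 4 6; 0 0 0)], sign=+1
Σ_t [0,1]: t=0:+1/483840 t=1:−1/1451520 = 1/725760
(3j)²=24/1547 [(6 4 6; 5 -2 -3)], sign=-1
⇒ 4πI² = 864/3179
I = (-1)√(864/3179/(4π)) = -0.14706410
No selection rule forces the value: the integral is nonzero (none).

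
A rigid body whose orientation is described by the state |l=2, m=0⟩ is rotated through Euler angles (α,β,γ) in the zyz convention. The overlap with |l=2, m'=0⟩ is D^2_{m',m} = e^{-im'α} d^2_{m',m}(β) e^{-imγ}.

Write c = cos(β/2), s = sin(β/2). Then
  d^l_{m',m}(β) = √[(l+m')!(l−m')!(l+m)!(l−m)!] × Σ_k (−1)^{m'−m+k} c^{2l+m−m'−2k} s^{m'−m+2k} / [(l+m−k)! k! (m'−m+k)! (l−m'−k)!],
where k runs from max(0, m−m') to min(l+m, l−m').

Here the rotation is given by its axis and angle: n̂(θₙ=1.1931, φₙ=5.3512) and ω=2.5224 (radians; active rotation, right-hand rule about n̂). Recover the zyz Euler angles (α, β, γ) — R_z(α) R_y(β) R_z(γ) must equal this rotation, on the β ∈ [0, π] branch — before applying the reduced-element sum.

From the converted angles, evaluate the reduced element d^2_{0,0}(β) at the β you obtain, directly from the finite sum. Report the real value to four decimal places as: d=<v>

Axis–angle → zyz. n̂ = (sinθₙcosφₙ, sinθₙsinφₙ, cosθₙ) = (+0.554216, -0.746221, +0.368780), ω = 2.5224.
R = I cosω + sinω [n̂]ₓ + (1−cosω) n̂n̂ᵀ gives
  R = [-0.257060, -0.964387, -0.062267; -0.536324, +0.195964, -0.820948; +0.803914, -0.177638, -0.567598]
β = atan2(√(R₁₃²+R₂₃²), R₃₃) = 2.174382; α = atan2(R₂₃, R₁₃) mod 2π = 4.636687; γ = atan2(R₃₂, −R₃₁) mod 2π = 3.359065
d^2_{0,0}(β=2.1744) via the finite sum:
With c≡cos(β/2)=0.464974 and s≡sin(β/2)=0.885324, N=[2·2·2·2]^{1/2}=4.000000
k∈{0,1,2} keeps every argument non-negative
  k=0: (−1)^0·4.0000/(4)·0.4650^4·0.8853^0 = +0.046743
  k=1: (−1)^1·4.0000/(1)·0.4650^2·0.8853^2 = -0.677832
  k=2: (−1)^2·4.0000/(4)·0.4650^0·0.8853^4 = +0.614341
d^2_{0,0}(2.1744) = +0.046743 -0.677832 +0.614341 = -0.016748

d=-0.0167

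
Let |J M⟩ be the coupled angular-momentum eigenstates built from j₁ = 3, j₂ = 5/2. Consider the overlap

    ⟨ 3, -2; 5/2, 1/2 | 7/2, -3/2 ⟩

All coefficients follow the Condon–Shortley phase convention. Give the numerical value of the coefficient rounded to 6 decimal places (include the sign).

triangle: 2!*4!*3!/10! = 288/3628800
(j±m)!: 1!*5!*3!*2!*2!*5! = 345600
prefactor² = (2J+1)*Δ*N² = 1536/7
  k=1: −1/(1!*1!*4!*2!*0!*1!) = -1/48
  k=2: +1/(2!*0!*3!*1!*1!*2!) = 1/24
Σ = 1/48  ⇒  CG² = 1536/7*(1/48)² = 2/21
CG = +√(2/21) = +0.308607

+√(2/21) = +0.308607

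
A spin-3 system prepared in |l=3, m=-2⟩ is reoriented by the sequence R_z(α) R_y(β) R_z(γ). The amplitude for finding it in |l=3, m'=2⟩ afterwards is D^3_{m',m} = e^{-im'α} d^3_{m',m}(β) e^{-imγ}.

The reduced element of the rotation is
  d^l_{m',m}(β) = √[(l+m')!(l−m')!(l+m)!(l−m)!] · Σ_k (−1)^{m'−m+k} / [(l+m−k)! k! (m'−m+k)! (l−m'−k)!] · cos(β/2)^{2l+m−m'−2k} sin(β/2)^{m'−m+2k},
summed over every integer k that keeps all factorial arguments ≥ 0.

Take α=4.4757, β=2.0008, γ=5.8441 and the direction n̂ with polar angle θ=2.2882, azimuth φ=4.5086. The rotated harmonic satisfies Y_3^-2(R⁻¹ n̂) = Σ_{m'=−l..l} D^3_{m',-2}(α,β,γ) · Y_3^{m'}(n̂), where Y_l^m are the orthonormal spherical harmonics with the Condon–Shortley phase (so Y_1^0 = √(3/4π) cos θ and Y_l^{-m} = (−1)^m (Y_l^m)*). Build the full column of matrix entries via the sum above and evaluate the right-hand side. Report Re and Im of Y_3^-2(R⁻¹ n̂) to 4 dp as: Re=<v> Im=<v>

Re=0.0393 Im=-0.0690

Need the full column D^3_{m',-2} for m'=−3..3 at α=4.4757, β=2.0008, γ=5.8441.
cos(β/2)=0.539966, sin(β/2)=0.841687
d^3_{-3,-2}: single k=1 term ⇒ +0.094636;  D = +0.094622-0.001650i
d^3_{-2,-2}: k∈[0..1] ⇒ +0.024785 -0.301117 = -0.276332;  D = +0.060101-0.269717i
d^3_{-1,-2}: k∈[0..1] ⇒ -0.122175 +0.593718 = +0.471543;  D = -0.423375-0.207622i
d^3_{0,-2}: k∈[0..1] ⇒ +0.329858 -0.801485 = -0.471628;  D = -0.301163+0.362951i
d^3_{1,-2}: k∈[0..1] ⇒ -0.593718 +0.721306 = +0.127587;  D = +0.076346+0.102224i
d^3_{2,-2}: k∈[0..1] ⇒ +0.731653 -0.355553 = +0.376100;  D = -0.345705+0.148119i
d^3_{3,-2}: single k=0 term ⇒ -0.558721;  D = +0.093481+0.550845i
Y_3^{m'}(θ=2.2882,φ=4.5086) and Σ D·Y over m':
  (+0.0946-0.0017i)·(+0.1025-0.1462i)  (+0.0601-0.2697i)·(+0.3502+0.1512i)  (-0.4234-0.2076i)·(-0.0572+0.2769i)  (-0.3012+0.3630i)·(+0.2058+0.0000i)  (+0.0763+0.1022i)·(+0.0572+0.2769i)  (-0.3457+0.1481i)·(+0.3502-0.1512i)  (+0.0935+0.5508i)·(-0.1025-0.1462i)
Y_3^-2(R⁻¹ n̂) = +0.039341-0.068984i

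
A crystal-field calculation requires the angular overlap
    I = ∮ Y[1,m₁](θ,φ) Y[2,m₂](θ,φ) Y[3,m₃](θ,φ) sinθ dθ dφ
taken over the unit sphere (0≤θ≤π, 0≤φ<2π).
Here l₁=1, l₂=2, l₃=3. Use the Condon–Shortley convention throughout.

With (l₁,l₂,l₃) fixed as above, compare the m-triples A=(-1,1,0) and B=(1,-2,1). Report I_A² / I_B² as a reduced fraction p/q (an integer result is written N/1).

3/1

Shared (l₁,l₂,l₃)=(1,2,3): N and (l;000)² cancel in I_A²/I_B².
A: Δ = 0!·2!·4!/7! = 1/105; Racah Σ t=0..0: t=0:+1/12 = 1/12; ⇒ 3j(1 2 3; -1 1 0)² = 1/35, sgn -1
B: Δ = 0!·2!·4!/7! = 1/105; Racah Σ t=0..0: t=0:+1/48 = 1/48; ⇒ 3j(1 2 3; 1 -2 1)² = 1/105, sgn +1
I_A²/I_B² = (1/35)/(1/105) = 3/1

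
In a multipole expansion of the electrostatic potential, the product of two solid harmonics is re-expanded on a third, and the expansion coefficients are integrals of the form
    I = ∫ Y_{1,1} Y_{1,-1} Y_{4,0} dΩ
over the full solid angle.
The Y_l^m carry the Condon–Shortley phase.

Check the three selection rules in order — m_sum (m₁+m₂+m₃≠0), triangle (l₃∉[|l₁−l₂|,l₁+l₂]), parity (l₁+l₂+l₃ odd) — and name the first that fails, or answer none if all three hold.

azimuthal sum: 1 − 1 + 0 = 0  ✓
l₃ must lie in [0,2]; have l₃=4  ✗
L = 1 + 1 + 4 = 6 (even)

triangle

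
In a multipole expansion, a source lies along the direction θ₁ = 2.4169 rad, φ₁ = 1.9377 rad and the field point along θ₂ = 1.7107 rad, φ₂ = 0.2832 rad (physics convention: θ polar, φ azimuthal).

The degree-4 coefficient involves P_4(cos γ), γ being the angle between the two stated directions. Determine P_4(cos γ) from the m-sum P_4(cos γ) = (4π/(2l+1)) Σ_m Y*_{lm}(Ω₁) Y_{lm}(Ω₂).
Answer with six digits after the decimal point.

Term-by-term m-sum for l=4 (normalisation 4π/9 = 1.396263):
  [-4]  conj(Y_{4,-4})(Ω₁) = 0.00880 + 0.08500j ; Y_{4,-4}(Ω₂) = 0.18046 - 0.38532j ; Δ = 0.03434 + 0.01195j
  [-3]  conj(Y_{4,-3})(Ω₁) = -0.24338 + 0.12366j ; Y_{4,-3}(Ω₂) = -0.11190 + 0.12728j ; Δ = 0.01150 - 0.04482j
  [-2]  conj(Y_{4,-2})(Ω₁) = -0.31920 - 0.28785j ; Y_{4,-2}(Ω₂) = -0.23912 + 0.15205j ; Δ = 0.12010 + 0.02029j
  [-1]  conj(Y_{4,-1})(Ω₁) = 0.07782 - 0.20249j ; Y_{4,-1}(Ω₂) = 0.17963 - 0.05228j ; Δ = 0.00339 - 0.04044j
  [+0]  conj(Y_{4,0})(Ω₁) = -0.29820 + 0.00000j ; Y_{4,0}(Ω₂) = 0.25704 + 0.00000j ; Δ = -0.07665 + 0.00000j
  [+1]  conj(Y_{4,1})(Ω₁) = -0.07782 - 0.20249j ; Y_{4,1}(Ω₂) = -0.17963 - 0.05228j ; Δ = 0.00339 + 0.04044j
  [+2]  conj(Y_{4,2})(Ω₁) = -0.31920 + 0.28785j ; Y_{4,2}(Ω₂) = -0.23912 - 0.15205j ; Δ = 0.12010 - 0.02029j
  [+3]  conj(Y_{4,3})(Ω₁) = 0.24338 + 0.12366j ; Y_{4,3}(Ω₂) = 0.11190 + 0.12728j ; Δ = 0.01150 + 0.04482j
  [+4]  conj(Y_{4,4})(Ω₁) = 0.00880 - 0.08500j ; Y_{4,4}(Ω₂) = 0.18046 + 0.38532j ; Δ = 0.03434 - 0.01195j
Total Σ_m = 0.26201 - 0.00000j. Multiply by 1.396263: 0.36583 - 0.00000j. P_4(cos γ) = 0.365829

0.365829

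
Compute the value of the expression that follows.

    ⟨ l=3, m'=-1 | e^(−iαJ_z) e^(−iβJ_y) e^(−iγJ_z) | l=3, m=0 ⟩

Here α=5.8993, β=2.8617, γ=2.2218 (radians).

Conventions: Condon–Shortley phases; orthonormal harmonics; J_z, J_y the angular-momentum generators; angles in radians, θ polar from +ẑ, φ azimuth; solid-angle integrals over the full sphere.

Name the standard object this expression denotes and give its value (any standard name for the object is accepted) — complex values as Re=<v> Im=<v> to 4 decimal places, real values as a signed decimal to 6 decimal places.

This is a Wigner D-matrix element — the rotation-matrix element ⟨l m'| R(α,β,γ) |l m⟩ in the angular-momentum basis.
Split into d^3_{-1,0}(β=2.8617) × two z-phases.
Half-angle: c=0.139490, s=0.990223. N=√(2·24·6·6)=41.569219
k: max(0,(0)−(-1))=1 … min(3+(0),3−(-1))=3
  k=1: (−1)^0·41.5692/(12)·0.1395^5·0.9902^1 = +0.000181
  k=2: (−1)^1·41.5692/(4)·0.1395^3·0.9902^3 = -0.027387
  k=3: (−1)^2·41.5692/(12)·0.1395^1·0.9902^5 = +0.460044
d^3_{-1,0}(2.8617) = +0.000181 -0.027387 +0.460044 = +0.432839
Phases: e^{-i·(-1)·5.8993}=+0.927216-0.374526i, e^{-i·(0)·2.2218}=+1.000000+0.000000i ⇒ D=+0.401335-0.162109i

Wigner D-matrix element, Re=0.4013 Im=-0.1621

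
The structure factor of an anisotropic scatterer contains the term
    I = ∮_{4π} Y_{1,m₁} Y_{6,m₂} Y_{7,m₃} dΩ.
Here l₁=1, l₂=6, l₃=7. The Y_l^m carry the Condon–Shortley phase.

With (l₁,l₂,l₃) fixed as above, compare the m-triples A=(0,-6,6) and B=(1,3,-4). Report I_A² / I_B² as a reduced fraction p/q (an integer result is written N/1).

13/55

Same 1,6,7: normalisation and zero-m 3j drop out of the ratio.
A: Δ: 0! 2! 12! / 15! → 1/1365; sum: t=0:+1/479001600 = 1/479001600; 3j²(1 6 7; 0 -6 6) = Δ·Π!·Σ² = 1/105  (sign -1)
B: Δ: 0! 2! 12! / 15! → 1/1365; sum: t=0:+1/4354560 = 1/4354560; 3j²(1 6 7; 1 3 -4) = Δ·Π!·Σ² = 11/273  (sign -1)
I_A²/I_B² = (1/105)/(11/273) = 13/55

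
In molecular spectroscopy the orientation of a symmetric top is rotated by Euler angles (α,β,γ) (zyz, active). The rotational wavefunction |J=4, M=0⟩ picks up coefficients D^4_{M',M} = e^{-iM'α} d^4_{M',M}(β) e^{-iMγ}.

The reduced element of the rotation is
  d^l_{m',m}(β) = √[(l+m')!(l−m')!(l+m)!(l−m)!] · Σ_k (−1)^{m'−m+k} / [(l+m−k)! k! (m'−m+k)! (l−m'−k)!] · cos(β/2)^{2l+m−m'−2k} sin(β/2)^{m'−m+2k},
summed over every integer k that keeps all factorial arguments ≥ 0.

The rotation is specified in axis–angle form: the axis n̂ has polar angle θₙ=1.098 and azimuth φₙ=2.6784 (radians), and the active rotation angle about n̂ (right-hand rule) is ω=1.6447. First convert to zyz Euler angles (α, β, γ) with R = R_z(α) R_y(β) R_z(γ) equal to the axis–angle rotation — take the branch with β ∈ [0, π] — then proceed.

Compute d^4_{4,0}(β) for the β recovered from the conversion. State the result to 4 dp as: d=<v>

Axis–angle → zyz. n̂ = (sinθₙcosφₙ, sinθₙsinφₙ, cosθₙ) = (-0.796488, +0.397791, +0.455378), ω = 1.6447.
R = I cosω + sinω [n̂]ₓ + (1−cosω) n̂n̂ᵀ gives
  R = [+0.607398, -0.794365, +0.007222; +0.113905, +0.096085, +0.988834; -0.786189, -0.599794, +0.148844]
β = atan2(√(R₁₃²+R₂₃²), R₃₃) = 1.421397; α = atan2(R₂₃, R₁₃) mod 2π = 1.563493; γ = atan2(R₃₂, −R₃₁) mod 2π = 5.631471
d^4_{4,0}(β=1.4214) via the finite sum:
With c≡cos(β/2)=0.757906 and s≡sin(β/2)=0.652363, N=[40320·1·24·24]^{1/2}=4819.161753
Admissible k: 0..0 (factorial args all ≥0)
  k=0: (−1)^4·4819.1618/(576)·0.7579^4·0.6524^4 = +0.499999
d^4_{4,0}(1.4214) = +0.499999

d=0.5000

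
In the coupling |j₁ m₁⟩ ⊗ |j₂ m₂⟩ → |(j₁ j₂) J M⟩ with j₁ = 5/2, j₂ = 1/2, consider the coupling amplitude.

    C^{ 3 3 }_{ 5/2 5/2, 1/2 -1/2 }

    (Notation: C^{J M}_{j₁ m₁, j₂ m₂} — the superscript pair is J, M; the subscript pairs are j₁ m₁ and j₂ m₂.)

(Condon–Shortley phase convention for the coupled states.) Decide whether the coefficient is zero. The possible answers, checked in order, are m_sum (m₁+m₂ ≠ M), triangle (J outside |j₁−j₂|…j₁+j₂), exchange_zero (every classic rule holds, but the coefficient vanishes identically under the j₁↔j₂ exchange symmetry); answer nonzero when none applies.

m_sum

m-sum: m₁+m₂ = 5/2+(-1/2) = 2, M = 3  ✗ ⇒ coefficient is 0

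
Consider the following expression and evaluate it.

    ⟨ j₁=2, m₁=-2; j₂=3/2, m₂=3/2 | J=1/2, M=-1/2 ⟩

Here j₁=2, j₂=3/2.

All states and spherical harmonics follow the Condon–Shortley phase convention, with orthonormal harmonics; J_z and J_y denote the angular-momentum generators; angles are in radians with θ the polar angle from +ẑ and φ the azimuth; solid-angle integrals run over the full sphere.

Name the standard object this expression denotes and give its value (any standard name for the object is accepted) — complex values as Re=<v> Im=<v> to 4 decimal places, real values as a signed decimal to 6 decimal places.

This is a Clebsch–Gordan (vector-coupling) coefficient.
j₁+j₂−J=3  J+j₁−j₂=1  J−j₁+j₂=0  j₁+j₂+J+1=5
(j₁±m₁, j₂±m₂, J±M) = (0,4,3,0,0,1)
P² = 72/5
sum k=3..3:
  [3] −1/6 = -1/6
S = -1/6
C² = P²·S² = 2/5 ; C = -0.632456

Clebsch–Gordan coefficient, −√(2/5) ≈ -0.632456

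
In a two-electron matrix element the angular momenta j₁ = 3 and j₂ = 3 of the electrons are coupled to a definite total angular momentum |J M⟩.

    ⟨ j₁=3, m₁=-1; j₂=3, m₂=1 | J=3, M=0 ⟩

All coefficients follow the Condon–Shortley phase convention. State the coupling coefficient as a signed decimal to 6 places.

+√(1/6) ≈ +0.408248

j₁+j₂−J=3  J+j₁−j₂=3  J−j₁+j₂=3  j₁+j₂+J+1=10
(j₁±m₁, j₂±m₂, J±M) = (2,4,4,2,3,3)
P² = 864/25
sum k=1..3:
  [1] −1/72 = -1/72
  [2] +1/8 = 1/8
  [3] −1/24 = -1/24
S = 5/72
C² = P²·S² = 1/6 ; C = +0.408248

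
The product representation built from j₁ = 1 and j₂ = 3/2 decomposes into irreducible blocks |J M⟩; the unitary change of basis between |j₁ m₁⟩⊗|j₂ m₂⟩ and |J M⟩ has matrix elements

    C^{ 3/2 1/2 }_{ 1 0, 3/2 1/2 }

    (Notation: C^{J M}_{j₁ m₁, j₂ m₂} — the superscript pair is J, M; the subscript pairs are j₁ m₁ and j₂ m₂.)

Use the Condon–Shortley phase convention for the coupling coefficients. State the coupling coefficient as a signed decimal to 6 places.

−√(1/15) = -0.258199

√[4·1!1!2!/5! · 1!1!2!1!2!1!] = √(4/15)
  +(−1)^0/∏(0,1,1,2,0,0)! = 1/2  (running 1/2)
  +(−1)^1/∏(1,0,0,1,1,1)! = -1  (running -1/2)
⟨..|..⟩ = √(4/15)·(-1/2) = -0.258199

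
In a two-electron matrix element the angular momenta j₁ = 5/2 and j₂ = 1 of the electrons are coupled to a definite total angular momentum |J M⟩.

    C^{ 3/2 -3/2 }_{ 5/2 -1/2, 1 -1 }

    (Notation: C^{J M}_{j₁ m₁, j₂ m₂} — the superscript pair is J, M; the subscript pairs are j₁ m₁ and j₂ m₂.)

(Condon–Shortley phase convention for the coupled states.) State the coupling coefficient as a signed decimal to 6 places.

+0.258199  (= +√(1/15))

j₁+j₂−J=2  J+j₁−j₂=3  J−j₁+j₂=0  j₁+j₂+J+1=6
(j₁±m₁, j₂±m₂, J±M) = (2,3,0,2,0,3)
P² = 48/5
sum k=0..0:
  [0] +1/12 = 1/12
S = 1/12
C² = P²·S² = 1/15 ; C = +0.258199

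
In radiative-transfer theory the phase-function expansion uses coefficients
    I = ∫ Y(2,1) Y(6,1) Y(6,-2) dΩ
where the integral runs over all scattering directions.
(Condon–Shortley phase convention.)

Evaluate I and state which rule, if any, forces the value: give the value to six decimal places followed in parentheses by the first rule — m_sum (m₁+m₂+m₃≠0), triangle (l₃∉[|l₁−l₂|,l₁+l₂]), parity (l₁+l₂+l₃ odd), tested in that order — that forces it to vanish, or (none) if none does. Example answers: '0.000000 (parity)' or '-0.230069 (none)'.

m-sum 0 ✓  L=14 even ✓  4≤6≤8 ✓
Π(2lᵢ+1) = 5×13×13 = 845
triangle coeff Δ(2,6,6) = 1/90090
Σ_t [0,2]: t=0:+1/69120 t=1:−1/14400 t=2:+1/69120 = -7/172800
(3j)²=14/715 [(2 6 6; 0 0 0)], sign=-1
Σ_t [0,1]: t=0:+1/60480 t=1:−1/34560 = -1/80640
(3j)²=6/1001 [(2 6 6; 1 1 -2)], sign=-1
⇒ 4πI² = 12/121
I = (+1)√(12/121/(4π)) = 0.08883682
No selection rule forces the value: the integral is nonzero (none).

0.088837 (none)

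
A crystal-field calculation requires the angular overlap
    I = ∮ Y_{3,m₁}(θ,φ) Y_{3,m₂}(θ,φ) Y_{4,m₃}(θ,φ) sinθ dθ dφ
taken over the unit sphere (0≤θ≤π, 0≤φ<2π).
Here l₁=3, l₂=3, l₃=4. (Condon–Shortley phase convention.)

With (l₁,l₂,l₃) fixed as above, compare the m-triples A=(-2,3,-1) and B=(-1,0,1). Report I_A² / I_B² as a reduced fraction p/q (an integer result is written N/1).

Shared (l₁,l₂,l₃)=(3,3,4): N and (l;000)² cancel in I_A²/I_B².
A: Δ = 2!·4!·4!/11! = 1/34650; Racah Σ t=2..2: t=2:+1/288 = 1/288; ⇒ 3j(3 3 4; -2 3 -1)² = 5/231, sgn -1
B: Δ = 2!·4!·4!/11! = 1/34650; Racah Σ t=0..2: t=0:+1/288 t=1:−1/24 t=2:+1/48 = -5/288; ⇒ 3j(3 3 4; -1 0 1)² = 5/462, sgn +1
I_A²/I_B² = (5/231)/(5/462) = 2/1

2/1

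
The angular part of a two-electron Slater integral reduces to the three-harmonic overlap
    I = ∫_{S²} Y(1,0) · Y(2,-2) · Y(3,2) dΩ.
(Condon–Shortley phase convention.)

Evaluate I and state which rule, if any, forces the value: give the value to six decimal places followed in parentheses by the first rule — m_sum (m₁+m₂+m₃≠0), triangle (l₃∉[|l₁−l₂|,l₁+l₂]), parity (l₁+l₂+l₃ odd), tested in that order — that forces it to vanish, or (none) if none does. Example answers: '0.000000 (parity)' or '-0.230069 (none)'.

Rules hold: Σm=0, L=6 even, 1≤3≤3.
N = 3·5·7 = 105
Δ = 0!·2!·4!/7! = 1/105
Racah Σ t=0..0: t=0:+1/4 = 1/4
⇒ 3j(1 2 3; 0 0 0)² = 3/35, sgn -1
Racah Σ t=0..0: t=0:+1/24 = 1/24
⇒ 3j(1 2 3; 0 -2 2)² = 1/21, sgn -1
4πI² = N·(3j₀)²·(3jₘ)² = 3/7
I = +1·√(0.428571/4π) = 0.18467439
No selection rule forces the value: the integral is nonzero (none).

0.184674 (none)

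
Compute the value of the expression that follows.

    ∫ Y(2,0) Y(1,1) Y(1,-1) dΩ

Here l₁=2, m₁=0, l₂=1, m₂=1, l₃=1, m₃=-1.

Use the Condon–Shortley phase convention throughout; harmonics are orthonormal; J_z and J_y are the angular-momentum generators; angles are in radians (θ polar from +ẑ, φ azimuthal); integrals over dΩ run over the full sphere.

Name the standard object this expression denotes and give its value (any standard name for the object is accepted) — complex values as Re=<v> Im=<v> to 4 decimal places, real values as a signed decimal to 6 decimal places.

Gaunt coefficient, +0.126157

This is a Gaunt coefficient — the integral of a triple product of spherical harmonics over the sphere.
m-sum 0 ✓  L=4 even ✓  1≤1≤3 ✓
Π(2lᵢ+1) = 5×3×3 = 45
triangle coeff Δ(2,1,1) = 1/30
Σ_t [1,1]: t=1:−1/1 = -1/1
(3j)²=2/15 [(2 1 1; 0 0 0)], sign=+1
Σ_t [2,2]: t=2:+1/4 = 1/4
(3j)²=1/30 [(2 1 1; 0 1 -1)], sign=+1
⇒ 4πI² = 1/5
I = (+1)√(1/5/(4π)) = 0.12615663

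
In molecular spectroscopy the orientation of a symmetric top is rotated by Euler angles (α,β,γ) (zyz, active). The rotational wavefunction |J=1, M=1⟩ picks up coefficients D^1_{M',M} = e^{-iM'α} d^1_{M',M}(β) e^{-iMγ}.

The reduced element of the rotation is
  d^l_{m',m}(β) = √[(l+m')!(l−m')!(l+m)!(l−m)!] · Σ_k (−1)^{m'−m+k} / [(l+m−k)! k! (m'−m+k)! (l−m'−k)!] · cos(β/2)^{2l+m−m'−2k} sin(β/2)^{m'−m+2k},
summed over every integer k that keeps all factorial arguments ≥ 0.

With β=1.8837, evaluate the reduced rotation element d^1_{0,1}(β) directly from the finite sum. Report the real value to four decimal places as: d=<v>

d=0.6728

d^1_{0,1}(β=1.8837) via the finite sum:
With c≡cos(β/2)=0.588293 and s≡sin(β/2)=0.808648, N=[1·1·2·1]^{1/2}=1.414214
The bounds max(0,m−m')=1 and min(l+m,l−m')=1 give 1 term
  k=1: (−1)^0·1.4142/(1)·0.5883^1·0.8086^1 = +0.672772
d^1_{0,1}(1.8837) = +0.672772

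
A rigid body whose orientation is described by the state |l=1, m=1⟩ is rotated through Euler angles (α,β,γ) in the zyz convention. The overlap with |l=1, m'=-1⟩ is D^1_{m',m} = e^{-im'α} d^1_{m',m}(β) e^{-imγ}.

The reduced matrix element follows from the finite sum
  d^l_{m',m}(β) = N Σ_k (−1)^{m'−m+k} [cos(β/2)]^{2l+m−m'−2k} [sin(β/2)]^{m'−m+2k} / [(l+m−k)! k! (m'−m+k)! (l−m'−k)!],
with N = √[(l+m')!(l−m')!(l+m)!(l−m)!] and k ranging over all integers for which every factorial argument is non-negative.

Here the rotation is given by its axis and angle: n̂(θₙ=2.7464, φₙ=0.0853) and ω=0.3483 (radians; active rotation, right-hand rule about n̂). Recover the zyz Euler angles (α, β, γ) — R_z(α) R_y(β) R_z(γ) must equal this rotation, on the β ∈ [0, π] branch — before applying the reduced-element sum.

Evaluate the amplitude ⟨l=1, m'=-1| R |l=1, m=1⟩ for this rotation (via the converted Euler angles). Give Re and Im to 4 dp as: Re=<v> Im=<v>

Axis–angle → zyz. n̂ = (sinθₙcosφₙ, sinθₙsinφₙ, cosθₙ) = (+0.383586, +0.032799, -0.922922), ω = 0.3483.
R = I cosω + sinω [n̂]ₓ + (1−cosω) n̂n̂ᵀ gives
  R = [+0.948789, +0.315749, -0.010063; -0.314238, +0.940019, -0.132736; -0.032452, +0.129100, +0.991100]
β = atan2(√(R₁₃²+R₂₃²), R₃₃) = 0.133513; α = atan2(R₂₃, R₁₃) mod 2π = 4.636722; γ = atan2(R₃₂, −R₃₁) mod 2π = 1.324529
First d^1_{-1,1}(β=0.1335), then the phase factors e^{-i(-1)α} and e^{-i(1)γ}:
c=cos(0.133513/2)=0.997773, s=sin(0.133513/2)=0.066707; N=√[1·2·2·1]=2.000000
Admissible k: 2..2 (factorial args all ≥0)
  k=2: (−1)^0·2.0000/(2)·0.9978^0·0.0667^2 = +0.004450
d^1_{-1,1}(0.1335) = +0.004450
D = (-0.075595-0.997139i)·(+0.004450)·(+0.243785-0.969829i) = -0.004385-0.000755i

Re=-0.0044 Im=-0.0008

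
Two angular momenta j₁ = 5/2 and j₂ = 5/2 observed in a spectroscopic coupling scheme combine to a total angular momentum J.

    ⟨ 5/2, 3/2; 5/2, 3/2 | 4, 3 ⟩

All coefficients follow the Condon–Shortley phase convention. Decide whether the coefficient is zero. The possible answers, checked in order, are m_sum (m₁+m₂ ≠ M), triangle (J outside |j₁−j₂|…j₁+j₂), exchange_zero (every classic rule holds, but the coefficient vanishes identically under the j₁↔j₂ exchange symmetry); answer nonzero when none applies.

m-sum: m₁+m₂ = 3/2+3/2 = 3, M = 3  ✓
triangle: |j₁−j₂| = 0 ≤ J = 4 ≤ j₁+j₂ = 5  ✓
exchange: j₁=j₂ and m₁=m₂, and (−1)^(j₁+j₂−J) = (−1)^1 = −1 forces ⟨j₁m₁;j₂m₂|JM⟩ = −⟨j₂m₂;j₁m₁|JM⟩ = −⟨j₁m₁;j₂m₂|JM⟩ ⇒ the coefficient vanishes identically
Racah sum check: Σ_k collapses to 0 ⇒ CG = 0

exchange_zero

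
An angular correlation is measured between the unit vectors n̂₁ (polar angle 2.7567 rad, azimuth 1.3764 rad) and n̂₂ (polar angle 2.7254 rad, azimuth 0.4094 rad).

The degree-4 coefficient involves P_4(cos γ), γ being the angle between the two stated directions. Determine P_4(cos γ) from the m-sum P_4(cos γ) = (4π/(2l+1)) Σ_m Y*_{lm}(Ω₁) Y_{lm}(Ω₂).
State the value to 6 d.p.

Addition theorem: P_4(cos γ) = (4π/9) Σ_m Y*_{lm}(Ω₁) Y_{lm}(Ω₂), m = −4…4:
  [-4]  conj(Y_{4,-4})(Ω₁) = (0.006267, -0.006170) ; Y_{4,-4}(Ω₂) = (-0.000789, -0.011795) ; Δ = (-0.000078, -0.000069)
  [-3]  conj(Y_{4,-3})(Ω₁) = (0.033814, 0.051253) ; Y_{4,-3}(Ω₂) = (-0.025412, 0.071250) ; Δ = (-0.004511, 0.001107)
  [-2]  conj(Y_{4,-2})(Ω₁) = (-0.218768, 0.089617) ; Y_{4,-2}(Ω₂) = (0.181362, -0.193901) ; Δ = (-0.022299, 0.058672)
  [-1]  conj(Y_{4,-1})(Ω₁) = (-0.095827, -0.486721) ; Y_{4,-1}(Ω₂) = (-0.458305, 0.198867) ; Δ = (0.140711, 0.204010)
  [+0]  conj(Y_{4,0})(Ω₁) = (0.323359, -0.000000) ; Y_{4,0}(Ω₂) = (0.253595, 0.000000) ; Δ = (0.082002, 0.000000)
  [+1]  conj(Y_{4,1})(Ω₁) = (0.095827, -0.486721) ; Y_{4,1}(Ω₂) = (0.458305, 0.198867) ; Δ = (0.140711, -0.204010)
  [+2]  conj(Y_{4,2})(Ω₁) = (-0.218768, -0.089617) ; Y_{4,2}(Ω₂) = (0.181362, 0.193901) ; Δ = (-0.022299, -0.058672)
  [+3]  conj(Y_{4,3})(Ω₁) = (-0.033814, 0.051253) ; Y_{4,3}(Ω₂) = (0.025412, 0.071250) ; Δ = (-0.004511, -0.001107)
  [+4]  conj(Y_{4,4})(Ω₁) = (0.006267, 0.006170) ; Y_{4,4}(Ω₂) = (-0.000789, 0.011795) ; Δ = (-0.000078, 0.000069)
Σ over m = (0.309647, 0.000000); ×(4π/9) → (0.432349, 0.000000). Real part: 0.432349

0.432349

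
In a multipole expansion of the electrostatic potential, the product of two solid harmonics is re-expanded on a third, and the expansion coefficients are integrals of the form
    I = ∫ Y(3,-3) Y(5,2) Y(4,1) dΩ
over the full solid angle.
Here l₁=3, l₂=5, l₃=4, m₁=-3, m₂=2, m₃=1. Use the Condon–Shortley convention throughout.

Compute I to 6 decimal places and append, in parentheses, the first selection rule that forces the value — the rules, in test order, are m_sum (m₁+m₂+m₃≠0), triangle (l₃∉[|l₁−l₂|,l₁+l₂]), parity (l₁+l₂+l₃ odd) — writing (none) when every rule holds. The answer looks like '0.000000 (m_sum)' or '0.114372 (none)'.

m-sum 0 ✓  L=12 even ✓  2≤4≤8 ✓
Π(2lᵢ+1) = 7×11×9 = 693
triangle coeff Δ(3,5,4) = 1/180180
Σ_t [1,3]: t=1:−1/576 t=2:+1/144 t=3:−1/576 = 1/288
(3j)²=20/1001 [(3 5 4; 0 0 0)], sign=+1
Σ_t [4,4]: t=4:+1/1728 = 1/1728
(3j)²=25/858 [(3 5 4; -3 2 1)], sign=-1
⇒ 4πI² = 750/1859
I = (-1)√(750/1859/(4π)) = -0.17917854
No selection rule forces the value: the integral is nonzero (none).

-0.179179 (none)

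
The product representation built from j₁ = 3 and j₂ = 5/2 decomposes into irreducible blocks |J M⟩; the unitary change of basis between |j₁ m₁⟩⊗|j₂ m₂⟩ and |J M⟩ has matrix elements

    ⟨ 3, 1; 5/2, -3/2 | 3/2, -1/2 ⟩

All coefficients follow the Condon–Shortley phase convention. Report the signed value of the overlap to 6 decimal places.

√[4·4!2!1!/8! · 4!2!1!4!1!2!] = √(384/35)
  +(−1)^0/∏(0,4,2,1,0,0)! = 1/48  (running 1/48)
  +(−1)^1/∏(1,3,1,0,1,1)! = -1/6  (running -7/48)
⟨..|..⟩ = √(384/35)·(-7/48) = -0.483046

-0.483046  (= −√(7/30))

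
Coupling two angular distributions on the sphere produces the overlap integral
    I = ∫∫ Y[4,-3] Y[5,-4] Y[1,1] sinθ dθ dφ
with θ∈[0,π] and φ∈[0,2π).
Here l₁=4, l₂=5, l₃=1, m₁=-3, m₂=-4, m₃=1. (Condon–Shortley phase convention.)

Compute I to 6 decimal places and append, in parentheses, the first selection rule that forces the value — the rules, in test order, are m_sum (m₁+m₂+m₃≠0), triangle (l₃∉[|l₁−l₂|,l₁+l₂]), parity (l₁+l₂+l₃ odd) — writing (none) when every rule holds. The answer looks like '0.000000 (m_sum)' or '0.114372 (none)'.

0.000000 (m_sum)

-3 − 4 + 1 = -6 ≠ 0: azimuthal integral kills it; I = 0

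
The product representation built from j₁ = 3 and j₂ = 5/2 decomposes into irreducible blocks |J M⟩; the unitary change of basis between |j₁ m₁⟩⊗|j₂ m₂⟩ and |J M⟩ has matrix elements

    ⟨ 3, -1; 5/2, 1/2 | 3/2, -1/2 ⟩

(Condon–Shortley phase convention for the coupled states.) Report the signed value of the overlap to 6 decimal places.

triangle: 4!×2!×1!/8! = 48/40320
(j±m)!: 2!×4!×3!×2!×1!×2! = 1152
prefactor² = (2J+1)×Δ×N² = 192/35
  k=2: +1/(2!×2!×2!×1!×0!×0!) = 1/8
  k=3: −1/(3!×1!×1!×0!×1!×1!) = -1/6
Σ = -1/24  ⇒  CG² = 192/35×(-1/24)² = 1/105
CG = −√(1/105) = -0.097590

−√(1/105) = -0.097590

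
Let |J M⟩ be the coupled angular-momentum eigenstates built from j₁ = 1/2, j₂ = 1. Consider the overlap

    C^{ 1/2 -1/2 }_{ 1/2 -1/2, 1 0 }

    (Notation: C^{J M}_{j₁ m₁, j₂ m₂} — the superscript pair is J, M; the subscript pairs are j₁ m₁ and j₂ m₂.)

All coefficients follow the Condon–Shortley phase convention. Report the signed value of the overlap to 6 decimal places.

√[2·1!0!1!/3! · 0!1!1!1!0!1!] = √(1/3)
  +(−1)^1/∏(1,0,0,0,0,1)! = -1  (running -1)
⟨..|..⟩ = √(1/3)·(-1) = -0.577350

-0.577350  (= −√(1/3))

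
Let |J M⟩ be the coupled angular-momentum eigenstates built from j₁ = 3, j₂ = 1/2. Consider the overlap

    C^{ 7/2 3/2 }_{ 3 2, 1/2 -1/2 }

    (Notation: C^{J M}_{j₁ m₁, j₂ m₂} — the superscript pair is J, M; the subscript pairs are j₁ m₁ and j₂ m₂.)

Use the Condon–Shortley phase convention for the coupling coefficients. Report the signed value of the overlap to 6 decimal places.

√[8·0!6!1!/8! · 5!1!0!1!5!2!] = √(28800/7)
  +(−1)^0/∏(0,0,1,0,5,1)! = 1/120  (running 1/120)
⟨..|..⟩ = √(28800/7)·(1/120) = +0.534522

+0.534522  (= +√(2/7))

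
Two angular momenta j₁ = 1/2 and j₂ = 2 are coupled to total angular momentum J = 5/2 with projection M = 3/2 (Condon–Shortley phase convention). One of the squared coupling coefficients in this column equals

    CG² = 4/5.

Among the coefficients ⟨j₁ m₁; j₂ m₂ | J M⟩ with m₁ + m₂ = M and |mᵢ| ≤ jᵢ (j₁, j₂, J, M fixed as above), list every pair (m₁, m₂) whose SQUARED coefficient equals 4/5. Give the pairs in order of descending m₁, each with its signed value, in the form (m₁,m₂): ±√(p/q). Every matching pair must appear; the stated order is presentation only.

Admissible pairs with m₁+m₂ = M = 3/2: (-1/2,2), (1/2,1)
  (m₁,m₂)=(1/2,1): CG² = 4/5, CG = +√(4/5)   ← matches the target
  (m₁,m₂)=(-1/2,2): CG² = 1/5, CG = +√(1/5)
Pairs with CG² = 4/5: (1/2,1): +√(4/5)

(1/2,1): +√(4/5)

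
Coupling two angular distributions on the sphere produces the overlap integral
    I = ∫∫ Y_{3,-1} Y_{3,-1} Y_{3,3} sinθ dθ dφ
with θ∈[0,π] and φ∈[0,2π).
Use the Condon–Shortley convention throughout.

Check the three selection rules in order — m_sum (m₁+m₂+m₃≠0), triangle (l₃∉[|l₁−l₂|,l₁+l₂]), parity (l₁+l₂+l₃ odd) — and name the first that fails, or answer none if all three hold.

m₁+m₂+m₃ = -1 − 1 + 3 = 1  ✗
triangle: |3−3|=0 ≤ l₃=3 ≤ 3+3=6
parity: l₁+l₂+l₃ = 9 is odd

m_sum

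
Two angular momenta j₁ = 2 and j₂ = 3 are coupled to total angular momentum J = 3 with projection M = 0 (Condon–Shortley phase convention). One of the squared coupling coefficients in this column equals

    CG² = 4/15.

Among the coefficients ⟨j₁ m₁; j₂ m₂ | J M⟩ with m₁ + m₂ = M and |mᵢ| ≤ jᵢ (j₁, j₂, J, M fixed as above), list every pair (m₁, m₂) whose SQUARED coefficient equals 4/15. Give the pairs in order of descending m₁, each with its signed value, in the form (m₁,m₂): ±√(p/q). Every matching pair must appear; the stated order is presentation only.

Admissible pairs with m₁+m₂ = M = 0: (-2,2), (-1,1), (0,0), (1,-1), (2,-2)
  (m₁,m₂)=(2,-2): CG² = 1/3, CG = +√(1/3)
  (m₁,m₂)=(1,-1): CG² = 1/30, CG = +√(1/30)
  (m₁,m₂)=(0,0): CG² = 4/15, CG = −√(4/15)   ← matches the target
  (m₁,m₂)=(-1,1): CG² = 1/30, CG = +√(1/30)
  (m₁,m₂)=(-2,2): CG² = 1/3, CG = +√(1/3)
Pairs with CG² = 4/15: (0,0): −√(4/15)

(0,0): −√(4/15)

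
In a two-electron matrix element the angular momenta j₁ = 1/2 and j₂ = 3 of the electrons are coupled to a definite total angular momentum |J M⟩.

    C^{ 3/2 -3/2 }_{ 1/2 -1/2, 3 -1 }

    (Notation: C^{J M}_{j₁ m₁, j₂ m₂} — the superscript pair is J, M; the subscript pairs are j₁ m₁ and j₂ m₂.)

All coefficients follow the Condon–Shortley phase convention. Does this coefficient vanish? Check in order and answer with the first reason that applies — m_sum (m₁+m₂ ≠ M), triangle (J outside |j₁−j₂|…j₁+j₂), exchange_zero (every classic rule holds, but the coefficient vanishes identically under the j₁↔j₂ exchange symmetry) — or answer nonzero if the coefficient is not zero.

triangle

m-sum: m₁+m₂ = -1/2+(-1) = -3/2, M = -3/2  ✓
triangle: need |j₁−j₂| ≤ J ≤ j₁+j₂, i.e. J ∈ [5/2, 7/2]; J = 3/2 is outside ✗ ⇒ coefficient is 0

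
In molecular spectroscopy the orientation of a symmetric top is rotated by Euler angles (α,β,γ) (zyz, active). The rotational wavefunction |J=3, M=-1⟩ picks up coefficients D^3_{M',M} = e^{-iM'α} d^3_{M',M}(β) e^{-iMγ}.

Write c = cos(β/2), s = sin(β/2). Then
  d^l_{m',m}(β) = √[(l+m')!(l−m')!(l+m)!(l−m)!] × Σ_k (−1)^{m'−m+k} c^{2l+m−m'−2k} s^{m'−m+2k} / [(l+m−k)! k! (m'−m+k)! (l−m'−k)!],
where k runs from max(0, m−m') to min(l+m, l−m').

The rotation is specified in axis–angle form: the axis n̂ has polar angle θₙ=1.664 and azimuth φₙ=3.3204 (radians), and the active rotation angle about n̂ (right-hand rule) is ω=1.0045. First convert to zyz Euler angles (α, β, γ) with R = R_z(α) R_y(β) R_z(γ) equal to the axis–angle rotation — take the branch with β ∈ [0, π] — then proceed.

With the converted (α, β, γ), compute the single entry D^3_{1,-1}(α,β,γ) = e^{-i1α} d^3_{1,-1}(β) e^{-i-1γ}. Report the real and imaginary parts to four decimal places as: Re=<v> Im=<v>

Re=-0.4728 Im=0.1767

Axis–angle → zyz. n̂ = (sinθₙcosφₙ, sinθₙsinφₙ, cosθₙ) = (-0.979785, -0.177084, -0.093069), ω = 1.0045.
R = I cosω + sinω [n̂]ₓ + (1−cosω) n̂n̂ᵀ gives
  R = [+0.981451, +0.158958, -0.107176; +0.001877, +0.551045, +0.834474; +0.191705, -0.819196, +0.540525]
β = atan2(√(R₁₃²+R₂₃²), R₃₃) = 0.999735; α = atan2(R₂₃, R₁₃) mod 2π = 1.698532; γ = atan2(R₃₂, −R₃₁) mod 2π = 4.482510
First d^3_{1,-1}(β=0.9997), then the phase factors e^{-i(1)α} and e^{-i(-1)γ}:
c=cos(0.999735/2)=0.877646, s=sin(0.999735/2)=0.479309; N=√[24·2·2·24]=48.000000
Admissible k: 0..2 (factorial args all ≥0)
  k=0: (−1)^2·48.0000/(8)·0.8776^4·0.4793^2 = +0.817826
  k=1: (−1)^3·48.0000/(6)·0.8776^2·0.4793^4 = -0.325232
  k=2: (−1)^4·48.0000/(48)·0.8776^0·0.4793^6 = +0.012125
d^3_{1,-1}(0.9997) = +0.817826 -0.325232 +0.012125 = +0.504719
D = (-0.127389-0.991853i)·(+0.504719)·(-0.227860-0.973694i) = -0.472788+0.176672i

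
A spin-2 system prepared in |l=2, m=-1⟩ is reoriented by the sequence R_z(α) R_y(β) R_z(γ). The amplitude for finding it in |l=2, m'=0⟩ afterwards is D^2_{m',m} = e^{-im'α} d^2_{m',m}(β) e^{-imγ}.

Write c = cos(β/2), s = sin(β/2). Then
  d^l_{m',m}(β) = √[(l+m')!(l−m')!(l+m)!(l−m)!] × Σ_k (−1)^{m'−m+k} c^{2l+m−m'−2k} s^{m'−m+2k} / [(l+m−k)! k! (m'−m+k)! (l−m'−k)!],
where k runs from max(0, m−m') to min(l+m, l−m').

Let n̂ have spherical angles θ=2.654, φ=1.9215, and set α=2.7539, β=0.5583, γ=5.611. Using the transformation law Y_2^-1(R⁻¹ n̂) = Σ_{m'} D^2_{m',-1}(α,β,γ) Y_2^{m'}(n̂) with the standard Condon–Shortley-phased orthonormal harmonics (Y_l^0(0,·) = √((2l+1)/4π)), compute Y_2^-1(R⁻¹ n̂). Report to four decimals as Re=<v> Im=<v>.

Re=-0.3559 Im=0.0841

Need the full column D^2_{m',-1} for m'=−2..2 at α=2.7539, β=0.5583, γ=5.6110.
cos(β/2)=0.961290, sin(β/2)=0.275539
d^2_{-2,-1}: single k=1 term ⇒ +0.489526;  D = +0.060170-0.485814i
d^2_{-1,-1}: k∈[0..1] ⇒ +0.853921 -0.210472 = +0.643449;  D = -0.314633+0.561278i
d^2_{0,-1}: k∈[0..1] ⇒ -0.599544 +0.049258 = -0.550286;  D = -0.430579+0.342662i
d^2_{1,-1}: k∈[0..1] ⇒ +0.210472 -0.005764 = +0.204708;  D = -0.196480+0.057456i
d^2_{2,-1}: single k=0 term ⇒ -0.040219;  D = -0.040005-0.004143i
Y_2^{m'}(θ=2.654,φ=1.9215) and Σ D·Y over m':
  (+0.0602-0.4858i)·(-0.0648+0.0547i)  (-0.3146+0.5613i)·(+0.1099+0.3003i)  (-0.4306+0.3427i)·(+0.4231+0.0000i)  (-0.1965+0.0575i)·(-0.1099+0.3003i)  (-0.0400-0.0041i)·(-0.0648-0.0547i)
Y_2^-1(R⁻¹ n̂) = -0.355917+0.084060i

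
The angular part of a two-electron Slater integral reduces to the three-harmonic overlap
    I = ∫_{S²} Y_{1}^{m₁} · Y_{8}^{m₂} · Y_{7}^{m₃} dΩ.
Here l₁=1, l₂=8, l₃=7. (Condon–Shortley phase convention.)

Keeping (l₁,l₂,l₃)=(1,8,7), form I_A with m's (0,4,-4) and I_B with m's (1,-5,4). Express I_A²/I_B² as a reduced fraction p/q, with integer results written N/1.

8/13

l's match ⇒ only the (l;m) 3-j factors differ between A and B.
A: triangle coeff Δ(1,8,7) = 1/2040; Σ_t [1,1]: t=1:−1/239500800 = -1/239500800; (3j)²=2/85 [(1 8 7; 0 4 -4)], sign=+1
B: triangle coeff Δ(1,8,7) = 1/2040; Σ_t [0,0]: t=0:+1/479001600 = 1/479001600; (3j)²=13/340 [(1 8 7; 1 -5 4)], sign=-1
I_A²/I_B² = (2/85)/(13/340) = 8/13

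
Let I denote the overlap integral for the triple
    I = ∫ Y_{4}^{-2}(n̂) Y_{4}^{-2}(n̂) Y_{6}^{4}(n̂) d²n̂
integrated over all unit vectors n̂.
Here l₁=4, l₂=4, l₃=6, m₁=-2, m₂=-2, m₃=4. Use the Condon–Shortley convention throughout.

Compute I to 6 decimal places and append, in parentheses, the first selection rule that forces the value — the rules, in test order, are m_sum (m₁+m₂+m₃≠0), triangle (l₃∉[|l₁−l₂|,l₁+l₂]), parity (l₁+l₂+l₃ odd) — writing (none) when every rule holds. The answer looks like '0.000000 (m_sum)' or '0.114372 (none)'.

Checks pass: Σm=0; 14 even; l₃=6∈[0,8].
(2·4+1)(2·4+1)(2·6+1) = 1053
Δ: 2! 6! 6! / 15! → 1/1261260
sum: t=0:+1/4608 t=1:−1/1296 t=2:+1/4608 = -7/20736
3j²(4 4 6; 0 0 0) = Δ·Π!·Σ² = 20/1287  (sign -1)
sum: t=0:+1/69120 t=1:−1/14400 t=2:+1/69120 = -7/172800
3j²(4 4 6; -2 -2 4) = Δ·Π!·Σ² = 14/715  (sign -1)
combine: 4πI² = 1053·20/1287·14/715 = 504/1573
take √, sign +1: I = 0.15967833
No selection rule forces the value: the integral is nonzero (none).

0.159678 (none)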